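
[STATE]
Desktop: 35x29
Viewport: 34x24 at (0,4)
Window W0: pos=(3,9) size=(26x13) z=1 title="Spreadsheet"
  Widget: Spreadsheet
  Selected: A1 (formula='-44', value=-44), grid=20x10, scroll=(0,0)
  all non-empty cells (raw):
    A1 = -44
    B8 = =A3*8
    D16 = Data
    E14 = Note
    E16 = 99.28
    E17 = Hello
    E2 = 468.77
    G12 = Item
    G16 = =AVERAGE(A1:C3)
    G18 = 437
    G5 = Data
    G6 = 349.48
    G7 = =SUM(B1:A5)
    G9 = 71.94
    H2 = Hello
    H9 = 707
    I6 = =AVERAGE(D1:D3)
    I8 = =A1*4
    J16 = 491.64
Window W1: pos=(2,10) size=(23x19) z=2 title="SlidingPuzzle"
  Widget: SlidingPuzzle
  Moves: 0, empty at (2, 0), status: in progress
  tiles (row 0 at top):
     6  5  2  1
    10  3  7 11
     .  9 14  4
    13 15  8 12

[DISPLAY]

                                  
                                  
                                  
                                  
                                  
   ┏━━━━━━━━━━━━━━━━━━━━━━━━┓     
  ┏━━━━━━━━━━━━━━━━━━━━━┓   ┃     
  ┃ SlidingPuzzle       ┃───┨     
  ┠─────────────────────┨   ┃     
  ┃┌────┬────┬────┬────┐┃  C┃     
  ┃│  6 │  5 │  2 │  1 │┃---┃     
  ┃├────┼────┼────┼────┤┃   ┃     
  ┃│ 10 │  3 │  7 │ 11 │┃   ┃     
  ┃├────┼────┼────┼────┤┃   ┃     
  ┃│    │  9 │ 14 │  4 │┃   ┃     
  ┃├────┼────┼────┼────┤┃   ┃     
  ┃│ 13 │ 15 │  8 │ 12 │┃   ┃     
  ┃└────┴────┴────┴────┘┃━━━┛     
  ┃Moves: 0             ┃         
  ┃                     ┃         
  ┃                     ┃         
  ┃                     ┃         
  ┃                     ┃         
  ┃                     ┃         


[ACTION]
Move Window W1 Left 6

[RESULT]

                                  
                                  
                                  
                                  
                                  
   ┏━━━━━━━━━━━━━━━━━━━━━━━━┓     
┏━━━━━━━━━━━━━━━━━━━━━┓     ┃     
┃ SlidingPuzzle       ┃─────┨     
┠─────────────────────┨     ┃     
┃┌────┬────┬────┬────┐┃    C┃     
┃│  6 │  5 │  2 │  1 │┃-----┃     
┃├────┼────┼────┼────┤┃0    ┃     
┃│ 10 │  3 │  7 │ 11 │┃0    ┃     
┃├────┼────┼────┼────┤┃0    ┃     
┃│    │  9 │ 14 │  4 │┃0    ┃     
┃├────┼────┼────┼────┤┃0    ┃     
┃│ 13 │ 15 │  8 │ 12 │┃0    ┃     
┃└────┴────┴────┴────┘┃━━━━━┛     
┃Moves: 0             ┃           
┃                     ┃           
┃                     ┃           
┃                     ┃           
┃                     ┃           
┃                     ┃           


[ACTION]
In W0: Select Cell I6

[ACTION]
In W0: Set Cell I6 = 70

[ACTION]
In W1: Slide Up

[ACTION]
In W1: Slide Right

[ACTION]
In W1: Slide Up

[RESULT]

                                  
                                  
                                  
                                  
                                  
   ┏━━━━━━━━━━━━━━━━━━━━━━━━┓     
┏━━━━━━━━━━━━━━━━━━━━━┓     ┃     
┃ SlidingPuzzle       ┃─────┨     
┠─────────────────────┨     ┃     
┃┌────┬────┬────┬────┐┃    C┃     
┃│  6 │  5 │  2 │  1 │┃-----┃     
┃├────┼────┼────┼────┤┃0    ┃     
┃│ 10 │  3 │  7 │ 11 │┃0    ┃     
┃├────┼────┼────┼────┤┃0    ┃     
┃│ 13 │  9 │ 14 │  4 │┃0    ┃     
┃├────┼────┼────┼────┤┃0    ┃     
┃│    │ 15 │  8 │ 12 │┃0    ┃     
┃└────┴────┴────┴────┘┃━━━━━┛     
┃Moves: 1             ┃           
┃                     ┃           
┃                     ┃           
┃                     ┃           
┃                     ┃           
┃                     ┃           


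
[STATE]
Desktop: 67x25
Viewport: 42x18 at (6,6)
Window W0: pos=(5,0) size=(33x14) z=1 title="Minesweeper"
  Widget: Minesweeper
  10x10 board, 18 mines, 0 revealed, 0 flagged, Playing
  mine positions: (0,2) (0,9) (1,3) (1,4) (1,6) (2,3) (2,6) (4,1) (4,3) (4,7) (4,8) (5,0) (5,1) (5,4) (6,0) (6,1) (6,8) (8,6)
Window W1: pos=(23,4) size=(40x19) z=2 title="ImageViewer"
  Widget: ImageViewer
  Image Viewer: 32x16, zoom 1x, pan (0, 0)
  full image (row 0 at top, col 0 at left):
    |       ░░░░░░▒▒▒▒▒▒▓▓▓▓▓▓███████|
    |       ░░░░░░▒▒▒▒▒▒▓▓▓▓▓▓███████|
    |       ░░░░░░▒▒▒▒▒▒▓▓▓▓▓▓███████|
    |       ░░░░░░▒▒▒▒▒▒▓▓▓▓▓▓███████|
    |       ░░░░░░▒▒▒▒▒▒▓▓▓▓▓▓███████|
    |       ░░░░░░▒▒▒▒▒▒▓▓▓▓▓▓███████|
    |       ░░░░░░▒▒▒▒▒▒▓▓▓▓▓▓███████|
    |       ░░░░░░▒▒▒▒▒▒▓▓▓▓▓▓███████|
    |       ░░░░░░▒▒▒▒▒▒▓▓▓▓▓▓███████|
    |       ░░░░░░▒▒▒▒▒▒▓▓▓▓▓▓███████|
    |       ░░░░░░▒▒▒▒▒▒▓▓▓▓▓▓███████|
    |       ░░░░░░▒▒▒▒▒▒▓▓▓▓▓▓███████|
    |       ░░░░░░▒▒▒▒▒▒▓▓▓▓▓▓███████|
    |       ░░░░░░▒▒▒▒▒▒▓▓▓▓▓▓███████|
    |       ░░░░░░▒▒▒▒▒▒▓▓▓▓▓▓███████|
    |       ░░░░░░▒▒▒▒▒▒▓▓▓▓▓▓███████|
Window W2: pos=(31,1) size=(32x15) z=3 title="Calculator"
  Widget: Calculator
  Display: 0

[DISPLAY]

■■■■■■■■■■       ┠───────┃│ 7 │ 8 │ 9 │ ÷ 
■■■■■■■■■■       ┃       ┃├───┼───┼───┼───
■■■■■■■■■■       ┃       ┃│ 4 │ 5 │ 6 │ × 
■■■■■■■■■■       ┃       ┃├───┼───┼───┼───
■■■■■■■■■■       ┃       ┃│ 1 │ 2 │ 3 │ - 
■■■■■■■■■■       ┃       ┃├───┼───┼───┼───
■■■■■■■■■■       ┃       ┃│ 0 │ . │ = │ + 
━━━━━━━━━━━━━━━━━┃       ┃├───┼───┼───┼───
                 ┃       ┃│ C │ MC│ MR│ M+
                 ┃       ┗━━━━━━━━━━━━━━━━
                 ┃       ░░░░░░▒▒▒▒▒▒▓▓▓▓▓
                 ┃       ░░░░░░▒▒▒▒▒▒▓▓▓▓▓
                 ┃       ░░░░░░▒▒▒▒▒▒▓▓▓▓▓
                 ┃       ░░░░░░▒▒▒▒▒▒▓▓▓▓▓
                 ┃       ░░░░░░▒▒▒▒▒▒▓▓▓▓▓
                 ┃       ░░░░░░▒▒▒▒▒▒▓▓▓▓▓
                 ┗━━━━━━━━━━━━━━━━━━━━━━━━
                                          


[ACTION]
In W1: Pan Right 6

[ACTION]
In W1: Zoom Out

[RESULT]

■■■■■■■■■■       ┠───────┃│ 7 │ 8 │ 9 │ ÷ 
■■■■■■■■■■       ┃ ░░░░░░┃├───┼───┼───┼───
■■■■■■■■■■       ┃ ░░░░░░┃│ 4 │ 5 │ 6 │ × 
■■■■■■■■■■       ┃ ░░░░░░┃├───┼───┼───┼───
■■■■■■■■■■       ┃ ░░░░░░┃│ 1 │ 2 │ 3 │ - 
■■■■■■■■■■       ┃ ░░░░░░┃├───┼───┼───┼───
■■■■■■■■■■       ┃ ░░░░░░┃│ 0 │ . │ = │ + 
━━━━━━━━━━━━━━━━━┃ ░░░░░░┃├───┼───┼───┼───
                 ┃ ░░░░░░┃│ C │ MC│ MR│ M+
                 ┃ ░░░░░░┗━━━━━━━━━━━━━━━━
                 ┃ ░░░░░░▒▒▒▒▒▒▓▓▓▓▓▓█████
                 ┃ ░░░░░░▒▒▒▒▒▒▓▓▓▓▓▓█████
                 ┃ ░░░░░░▒▒▒▒▒▒▓▓▓▓▓▓█████
                 ┃ ░░░░░░▒▒▒▒▒▒▓▓▓▓▓▓█████
                 ┃ ░░░░░░▒▒▒▒▒▒▓▓▓▓▓▓█████
                 ┃ ░░░░░░▒▒▒▒▒▒▓▓▓▓▓▓█████
                 ┗━━━━━━━━━━━━━━━━━━━━━━━━
                                          


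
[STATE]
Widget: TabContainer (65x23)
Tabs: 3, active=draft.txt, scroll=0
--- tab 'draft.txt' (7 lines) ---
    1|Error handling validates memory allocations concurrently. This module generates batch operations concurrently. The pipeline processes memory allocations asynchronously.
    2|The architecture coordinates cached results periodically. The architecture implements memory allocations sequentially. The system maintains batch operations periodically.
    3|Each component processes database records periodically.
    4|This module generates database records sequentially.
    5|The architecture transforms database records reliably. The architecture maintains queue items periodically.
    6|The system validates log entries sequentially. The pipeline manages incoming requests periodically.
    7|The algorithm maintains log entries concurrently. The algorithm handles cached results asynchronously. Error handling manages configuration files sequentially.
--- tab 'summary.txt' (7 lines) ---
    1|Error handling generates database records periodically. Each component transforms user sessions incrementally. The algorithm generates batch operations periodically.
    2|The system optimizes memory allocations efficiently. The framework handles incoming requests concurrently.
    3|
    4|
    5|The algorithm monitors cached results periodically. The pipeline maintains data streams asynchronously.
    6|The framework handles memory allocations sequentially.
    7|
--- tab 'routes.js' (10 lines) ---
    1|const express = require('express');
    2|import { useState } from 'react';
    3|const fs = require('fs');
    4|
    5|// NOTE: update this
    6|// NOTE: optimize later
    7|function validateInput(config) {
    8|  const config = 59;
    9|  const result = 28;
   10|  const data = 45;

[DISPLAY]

[draft.txt]│ summary.txt │ routes.js                             
─────────────────────────────────────────────────────────────────
Error handling validates memory allocations concurrently. This mo
The architecture coordinates cached results periodically. The arc
Each component processes database records periodically.          
This module generates database records sequentially.             
The architecture transforms database records reliably. The archit
The system validates log entries sequentially. The pipeline manag
The algorithm maintains log entries concurrently. The algorithm h
                                                                 
                                                                 
                                                                 
                                                                 
                                                                 
                                                                 
                                                                 
                                                                 
                                                                 
                                                                 
                                                                 
                                                                 
                                                                 
                                                                 


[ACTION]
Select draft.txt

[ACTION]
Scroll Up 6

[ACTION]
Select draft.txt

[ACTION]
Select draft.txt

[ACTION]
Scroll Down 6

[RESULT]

[draft.txt]│ summary.txt │ routes.js                             
─────────────────────────────────────────────────────────────────
The algorithm maintains log entries concurrently. The algorithm h
                                                                 
                                                                 
                                                                 
                                                                 
                                                                 
                                                                 
                                                                 
                                                                 
                                                                 
                                                                 
                                                                 
                                                                 
                                                                 
                                                                 
                                                                 
                                                                 
                                                                 
                                                                 
                                                                 
                                                                 


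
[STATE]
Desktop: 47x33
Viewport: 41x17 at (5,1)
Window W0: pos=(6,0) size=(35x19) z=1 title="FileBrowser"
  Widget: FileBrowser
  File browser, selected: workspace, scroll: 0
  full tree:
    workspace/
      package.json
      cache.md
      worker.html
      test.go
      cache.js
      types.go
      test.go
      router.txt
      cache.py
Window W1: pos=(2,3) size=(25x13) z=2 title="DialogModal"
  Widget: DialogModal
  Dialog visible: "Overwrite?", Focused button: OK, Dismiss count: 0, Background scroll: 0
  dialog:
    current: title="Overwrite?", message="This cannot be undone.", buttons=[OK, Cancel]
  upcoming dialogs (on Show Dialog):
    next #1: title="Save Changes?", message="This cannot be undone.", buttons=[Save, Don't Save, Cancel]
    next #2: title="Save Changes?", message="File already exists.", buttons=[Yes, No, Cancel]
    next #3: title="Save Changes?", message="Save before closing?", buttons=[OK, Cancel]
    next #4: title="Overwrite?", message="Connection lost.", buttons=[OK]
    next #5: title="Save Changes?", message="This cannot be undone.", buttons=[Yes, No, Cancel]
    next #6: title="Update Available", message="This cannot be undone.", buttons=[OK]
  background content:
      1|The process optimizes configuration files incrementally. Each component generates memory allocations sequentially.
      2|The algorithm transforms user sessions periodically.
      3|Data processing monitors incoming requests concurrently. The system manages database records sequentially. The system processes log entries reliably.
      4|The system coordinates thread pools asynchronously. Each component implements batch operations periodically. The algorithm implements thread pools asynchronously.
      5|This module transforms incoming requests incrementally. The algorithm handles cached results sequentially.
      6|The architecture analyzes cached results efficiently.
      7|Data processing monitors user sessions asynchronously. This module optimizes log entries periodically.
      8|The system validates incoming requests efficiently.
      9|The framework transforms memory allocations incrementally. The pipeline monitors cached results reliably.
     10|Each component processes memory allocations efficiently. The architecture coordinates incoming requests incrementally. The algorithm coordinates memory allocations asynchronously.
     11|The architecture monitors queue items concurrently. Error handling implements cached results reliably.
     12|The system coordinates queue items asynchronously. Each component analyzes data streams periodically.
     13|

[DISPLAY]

 ┃ FileBrowser                     ┃     
 ┠─────────────────────────────────┨     
━━━━━━━━━━━━━━━━━━━━━┓             ┃     
ialogModal           ┃             ┃     
─────────────────────┨             ┃     
e process optimizes c┃             ┃     
e algorithm transform┃             ┃     
┌─────────────────┐or┃             ┃     
│    Overwrite?   │s ┃             ┃     
│This cannot be un│s ┃             ┃     
│  [OK]  Cancel   │yz┃             ┃     
└─────────────────┘or┃             ┃     
e system validates in┃             ┃     
e framework transform┃             ┃     
━━━━━━━━━━━━━━━━━━━━━┛             ┃     
 ┃                                 ┃     
 ┃                                 ┃     


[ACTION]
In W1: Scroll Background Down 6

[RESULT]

 ┃ FileBrowser                     ┃     
 ┠─────────────────────────────────┨     
━━━━━━━━━━━━━━━━━━━━━┓             ┃     
ialogModal           ┃             ┃     
─────────────────────┨             ┃     
ta processing monitor┃             ┃     
e system validates in┃             ┃     
┌─────────────────┐rm┃             ┃     
│    Overwrite?   │se┃             ┃     
│This cannot be un│to┃             ┃     
│  [OK]  Cancel   │s ┃             ┃     
└─────────────────┘  ┃             ┃     
                     ┃             ┃     
                     ┃             ┃     
━━━━━━━━━━━━━━━━━━━━━┛             ┃     
 ┃                                 ┃     
 ┃                                 ┃     


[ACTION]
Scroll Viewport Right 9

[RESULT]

┃ FileBrowser                     ┃      
┠─────────────────────────────────┨      
━━━━━━━━━━━━━━━━━━━━┓             ┃      
alogModal           ┃             ┃      
────────────────────┨             ┃      
a processing monitor┃             ┃      
 system validates in┃             ┃      
─────────────────┐rm┃             ┃      
    Overwrite?   │se┃             ┃      
This cannot be un│to┃             ┃      
  [OK]  Cancel   │s ┃             ┃      
─────────────────┘  ┃             ┃      
                    ┃             ┃      
                    ┃             ┃      
━━━━━━━━━━━━━━━━━━━━┛             ┃      
┃                                 ┃      
┃                                 ┃      


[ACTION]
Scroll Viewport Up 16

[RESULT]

┏━━━━━━━━━━━━━━━━━━━━━━━━━━━━━━━━━┓      
┃ FileBrowser                     ┃      
┠─────────────────────────────────┨      
━━━━━━━━━━━━━━━━━━━━┓             ┃      
alogModal           ┃             ┃      
────────────────────┨             ┃      
a processing monitor┃             ┃      
 system validates in┃             ┃      
─────────────────┐rm┃             ┃      
    Overwrite?   │se┃             ┃      
This cannot be un│to┃             ┃      
  [OK]  Cancel   │s ┃             ┃      
─────────────────┘  ┃             ┃      
                    ┃             ┃      
                    ┃             ┃      
━━━━━━━━━━━━━━━━━━━━┛             ┃      
┃                                 ┃      


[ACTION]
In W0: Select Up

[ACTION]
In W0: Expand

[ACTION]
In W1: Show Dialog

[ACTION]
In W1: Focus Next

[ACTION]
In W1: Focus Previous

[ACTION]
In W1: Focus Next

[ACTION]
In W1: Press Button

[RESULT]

┏━━━━━━━━━━━━━━━━━━━━━━━━━━━━━━━━━┓      
┃ FileBrowser                     ┃      
┠─────────────────────────────────┨      
━━━━━━━━━━━━━━━━━━━━┓             ┃      
alogModal           ┃             ┃      
────────────────────┨             ┃      
a processing monitor┃             ┃      
 system validates in┃             ┃      
 framework transform┃             ┃      
h component processe┃             ┃      
 architecture monito┃             ┃      
 system coordinates ┃             ┃      
                    ┃             ┃      
                    ┃             ┃      
                    ┃             ┃      
━━━━━━━━━━━━━━━━━━━━┛             ┃      
┃                                 ┃      


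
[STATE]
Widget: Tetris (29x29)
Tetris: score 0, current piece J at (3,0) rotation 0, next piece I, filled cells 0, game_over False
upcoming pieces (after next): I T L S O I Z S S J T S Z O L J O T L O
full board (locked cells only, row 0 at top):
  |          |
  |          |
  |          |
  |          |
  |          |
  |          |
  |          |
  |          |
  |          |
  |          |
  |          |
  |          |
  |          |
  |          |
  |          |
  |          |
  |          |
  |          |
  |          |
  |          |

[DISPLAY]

   █      │Next:             
   ███    │████              
          │                  
          │                  
          │                  
          │                  
          │Score:            
          │0                 
          │                  
          │                  
          │                  
          │                  
          │                  
          │                  
          │                  
          │                  
          │                  
          │                  
          │                  
          │                  
          │                  
          │                  
          │                  
          │                  
          │                  
          │                  
          │                  
          │                  
          │                  


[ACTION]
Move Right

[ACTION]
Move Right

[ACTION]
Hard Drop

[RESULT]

   ████   │Next:             
          │████              
          │                  
          │                  
          │                  
          │                  
          │Score:            
          │0                 
          │                  
          │                  
          │                  
          │                  
          │                  
          │                  
          │                  
          │                  
          │                  
          │                  
     █    │                  
     ███  │                  
          │                  
          │                  
          │                  
          │                  
          │                  
          │                  
          │                  
          │                  
          │                  


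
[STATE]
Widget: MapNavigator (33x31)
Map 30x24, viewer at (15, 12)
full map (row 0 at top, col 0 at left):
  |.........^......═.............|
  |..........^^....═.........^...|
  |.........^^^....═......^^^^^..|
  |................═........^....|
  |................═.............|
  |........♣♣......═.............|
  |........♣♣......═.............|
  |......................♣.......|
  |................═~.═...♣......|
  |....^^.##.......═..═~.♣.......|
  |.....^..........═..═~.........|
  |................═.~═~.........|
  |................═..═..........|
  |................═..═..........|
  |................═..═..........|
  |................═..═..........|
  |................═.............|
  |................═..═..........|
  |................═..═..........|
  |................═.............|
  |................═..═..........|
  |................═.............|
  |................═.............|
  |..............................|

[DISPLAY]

                                 
                                 
                                 
 .........^......═.............  
 ..........^^....═.........^...  
 .........^^^....═......^^^^^..  
 ................═........^....  
 ................═.............  
 ........♣♣......═.............  
 ........♣♣......═.............  
 ......................♣.......  
 ................═~.═...♣......  
 ....^^.##.......═..═~.♣.......  
 .....^..........═..═~.........  
 ................═.~═~.........  
 ...............@═..═..........  
 ................═..═..........  
 ................═..═..........  
 ................═..═..........  
 ................═.............  
 ................═..═..........  
 ................═..═..........  
 ................═.............  
 ................═..═..........  
 ................═.............  
 ................═.............  
 ..............................  
                                 
                                 
                                 
                                 


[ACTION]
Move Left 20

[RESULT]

                                 
                                 
                                 
                .........^......═
                ..........^^....═
                .........^^^....═
                ................═
                ................═
                ........♣♣......═
                ........♣♣......═
                .................
                ................═
                ....^^.##.......═
                .....^..........═
                ................═
                @...............═
                ................═
                ................═
                ................═
                ................═
                ................═
                ................═
                ................═
                ................═
                ................═
                ................═
                .................
                                 
                                 
                                 
                                 


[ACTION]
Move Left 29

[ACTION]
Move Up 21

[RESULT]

                                 
                                 
                                 
                                 
                                 
                                 
                                 
                                 
                                 
                                 
                                 
                                 
                                 
                                 
                                 
                @........^......═
                ..........^^....═
                .........^^^....═
                ................═
                ................═
                ........♣♣......═
                ........♣♣......═
                .................
                ................═
                ....^^.##.......═
                .....^..........═
                ................═
                ................═
                ................═
                ................═
                ................═


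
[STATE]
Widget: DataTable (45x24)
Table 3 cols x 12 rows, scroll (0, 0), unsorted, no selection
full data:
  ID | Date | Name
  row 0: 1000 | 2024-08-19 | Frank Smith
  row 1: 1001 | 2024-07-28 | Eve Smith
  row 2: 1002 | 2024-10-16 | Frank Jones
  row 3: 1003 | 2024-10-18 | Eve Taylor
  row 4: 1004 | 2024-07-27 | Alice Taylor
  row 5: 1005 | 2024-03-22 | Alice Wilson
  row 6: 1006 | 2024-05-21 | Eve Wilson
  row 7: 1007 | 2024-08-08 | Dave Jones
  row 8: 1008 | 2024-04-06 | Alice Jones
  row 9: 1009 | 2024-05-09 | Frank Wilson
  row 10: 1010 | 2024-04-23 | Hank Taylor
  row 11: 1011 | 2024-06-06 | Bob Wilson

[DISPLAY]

ID  │Date      │Name                         
────┼──────────┼────────────                 
1000│2024-08-19│Frank Smith                  
1001│2024-07-28│Eve Smith                    
1002│2024-10-16│Frank Jones                  
1003│2024-10-18│Eve Taylor                   
1004│2024-07-27│Alice Taylor                 
1005│2024-03-22│Alice Wilson                 
1006│2024-05-21│Eve Wilson                   
1007│2024-08-08│Dave Jones                   
1008│2024-04-06│Alice Jones                  
1009│2024-05-09│Frank Wilson                 
1010│2024-04-23│Hank Taylor                  
1011│2024-06-06│Bob Wilson                   
                                             
                                             
                                             
                                             
                                             
                                             
                                             
                                             
                                             
                                             


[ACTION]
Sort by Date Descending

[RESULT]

ID  │Date     ▼│Name                         
────┼──────────┼────────────                 
1003│2024-10-18│Eve Taylor                   
1002│2024-10-16│Frank Jones                  
1000│2024-08-19│Frank Smith                  
1007│2024-08-08│Dave Jones                   
1001│2024-07-28│Eve Smith                    
1004│2024-07-27│Alice Taylor                 
1011│2024-06-06│Bob Wilson                   
1006│2024-05-21│Eve Wilson                   
1009│2024-05-09│Frank Wilson                 
1010│2024-04-23│Hank Taylor                  
1008│2024-04-06│Alice Jones                  
1005│2024-03-22│Alice Wilson                 
                                             
                                             
                                             
                                             
                                             
                                             
                                             
                                             
                                             
                                             


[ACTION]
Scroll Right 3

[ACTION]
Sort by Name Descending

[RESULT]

ID  │Date      │Name       ▼                 
────┼──────────┼────────────                 
1010│2024-04-23│Hank Taylor                  
1009│2024-05-09│Frank Wilson                 
1000│2024-08-19│Frank Smith                  
1002│2024-10-16│Frank Jones                  
1006│2024-05-21│Eve Wilson                   
1003│2024-10-18│Eve Taylor                   
1001│2024-07-28│Eve Smith                    
1007│2024-08-08│Dave Jones                   
1011│2024-06-06│Bob Wilson                   
1005│2024-03-22│Alice Wilson                 
1004│2024-07-27│Alice Taylor                 
1008│2024-04-06│Alice Jones                  
                                             
                                             
                                             
                                             
                                             
                                             
                                             
                                             
                                             
                                             


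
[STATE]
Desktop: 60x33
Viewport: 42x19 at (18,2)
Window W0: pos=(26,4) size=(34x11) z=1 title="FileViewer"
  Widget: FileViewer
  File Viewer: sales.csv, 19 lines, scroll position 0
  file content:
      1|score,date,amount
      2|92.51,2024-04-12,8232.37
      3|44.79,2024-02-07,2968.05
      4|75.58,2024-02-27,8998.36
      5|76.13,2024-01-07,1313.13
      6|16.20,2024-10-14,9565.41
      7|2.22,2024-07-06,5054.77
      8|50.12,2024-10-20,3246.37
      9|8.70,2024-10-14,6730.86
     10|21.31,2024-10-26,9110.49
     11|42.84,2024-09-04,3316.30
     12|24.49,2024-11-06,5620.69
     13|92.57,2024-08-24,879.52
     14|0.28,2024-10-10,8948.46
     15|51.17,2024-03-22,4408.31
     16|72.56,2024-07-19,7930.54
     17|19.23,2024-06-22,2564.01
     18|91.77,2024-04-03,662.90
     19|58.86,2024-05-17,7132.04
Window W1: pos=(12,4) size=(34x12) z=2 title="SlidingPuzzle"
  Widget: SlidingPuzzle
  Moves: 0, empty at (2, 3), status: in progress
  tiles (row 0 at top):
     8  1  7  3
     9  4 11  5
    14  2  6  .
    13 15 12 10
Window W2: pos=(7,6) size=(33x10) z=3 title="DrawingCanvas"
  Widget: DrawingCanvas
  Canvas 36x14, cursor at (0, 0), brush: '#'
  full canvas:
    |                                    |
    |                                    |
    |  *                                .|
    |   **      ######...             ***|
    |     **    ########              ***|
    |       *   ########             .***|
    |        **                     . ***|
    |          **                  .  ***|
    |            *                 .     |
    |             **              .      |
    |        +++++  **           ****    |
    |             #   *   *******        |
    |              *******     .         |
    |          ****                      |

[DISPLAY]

                                          
                                          
━━━━━━━━━━━━━━━━━━━━━━━━━━━┓━━━━━━━━━━━━━┓
ingPuzzle                  ┃             ┃
━━━━━━━━━━━━━━━━━━━━━┓─────┨─────────────┨
nvas                 ┃     ┃            ▲┃
─────────────────────┨     ┃32.37       █┃
                     ┃     ┃68.05       ░┃
                     ┃     ┃98.36       ░┃
                     ┃     ┃13.13       ░┃
 ######...           ┃     ┃65.41       ░┃
 ########            ┃     ┃4.77        ▼┃
 ########            ┃     ┃━━━━━━━━━━━━━┛
━━━━━━━━━━━━━━━━━━━━━┛━━━━━┛              
                                          
                                          
                                          
                                          
                                          


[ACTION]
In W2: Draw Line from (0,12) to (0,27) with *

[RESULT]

                                          
                                          
━━━━━━━━━━━━━━━━━━━━━━━━━━━┓━━━━━━━━━━━━━┓
ingPuzzle                  ┃             ┃
━━━━━━━━━━━━━━━━━━━━━┓─────┨─────────────┨
nvas                 ┃     ┃            ▲┃
─────────────────────┨     ┃32.37       █┃
  ****************   ┃     ┃68.05       ░┃
                     ┃     ┃98.36       ░┃
                     ┃     ┃13.13       ░┃
 ######...           ┃     ┃65.41       ░┃
 ########            ┃     ┃4.77        ▼┃
 ########            ┃     ┃━━━━━━━━━━━━━┛
━━━━━━━━━━━━━━━━━━━━━┛━━━━━┛              
                                          
                                          
                                          
                                          
                                          


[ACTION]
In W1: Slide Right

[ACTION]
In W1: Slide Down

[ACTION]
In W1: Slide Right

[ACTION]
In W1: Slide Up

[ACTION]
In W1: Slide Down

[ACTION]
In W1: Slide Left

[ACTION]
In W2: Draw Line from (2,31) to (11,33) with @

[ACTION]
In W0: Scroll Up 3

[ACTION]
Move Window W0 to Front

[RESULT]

                                          
                                          
━━━━━━━━┏━━━━━━━━━━━━━━━━━━━━━━━━━━━━━━━━┓
ingPuzzl┃ FileViewer                     ┃
━━━━━━━━┠────────────────────────────────┨
nvas    ┃score,date,amount              ▲┃
────────┃92.51,2024-04-12,8232.37       █┃
  ******┃44.79,2024-02-07,2968.05       ░┃
        ┃75.58,2024-02-27,8998.36       ░┃
        ┃76.13,2024-01-07,1313.13       ░┃
 ######.┃16.20,2024-10-14,9565.41       ░┃
 #######┃2.22,2024-07-06,5054.77        ▼┃
 #######┗━━━━━━━━━━━━━━━━━━━━━━━━━━━━━━━━┛
━━━━━━━━━━━━━━━━━━━━━┛━━━━━┛              
                                          
                                          
                                          
                                          
                                          


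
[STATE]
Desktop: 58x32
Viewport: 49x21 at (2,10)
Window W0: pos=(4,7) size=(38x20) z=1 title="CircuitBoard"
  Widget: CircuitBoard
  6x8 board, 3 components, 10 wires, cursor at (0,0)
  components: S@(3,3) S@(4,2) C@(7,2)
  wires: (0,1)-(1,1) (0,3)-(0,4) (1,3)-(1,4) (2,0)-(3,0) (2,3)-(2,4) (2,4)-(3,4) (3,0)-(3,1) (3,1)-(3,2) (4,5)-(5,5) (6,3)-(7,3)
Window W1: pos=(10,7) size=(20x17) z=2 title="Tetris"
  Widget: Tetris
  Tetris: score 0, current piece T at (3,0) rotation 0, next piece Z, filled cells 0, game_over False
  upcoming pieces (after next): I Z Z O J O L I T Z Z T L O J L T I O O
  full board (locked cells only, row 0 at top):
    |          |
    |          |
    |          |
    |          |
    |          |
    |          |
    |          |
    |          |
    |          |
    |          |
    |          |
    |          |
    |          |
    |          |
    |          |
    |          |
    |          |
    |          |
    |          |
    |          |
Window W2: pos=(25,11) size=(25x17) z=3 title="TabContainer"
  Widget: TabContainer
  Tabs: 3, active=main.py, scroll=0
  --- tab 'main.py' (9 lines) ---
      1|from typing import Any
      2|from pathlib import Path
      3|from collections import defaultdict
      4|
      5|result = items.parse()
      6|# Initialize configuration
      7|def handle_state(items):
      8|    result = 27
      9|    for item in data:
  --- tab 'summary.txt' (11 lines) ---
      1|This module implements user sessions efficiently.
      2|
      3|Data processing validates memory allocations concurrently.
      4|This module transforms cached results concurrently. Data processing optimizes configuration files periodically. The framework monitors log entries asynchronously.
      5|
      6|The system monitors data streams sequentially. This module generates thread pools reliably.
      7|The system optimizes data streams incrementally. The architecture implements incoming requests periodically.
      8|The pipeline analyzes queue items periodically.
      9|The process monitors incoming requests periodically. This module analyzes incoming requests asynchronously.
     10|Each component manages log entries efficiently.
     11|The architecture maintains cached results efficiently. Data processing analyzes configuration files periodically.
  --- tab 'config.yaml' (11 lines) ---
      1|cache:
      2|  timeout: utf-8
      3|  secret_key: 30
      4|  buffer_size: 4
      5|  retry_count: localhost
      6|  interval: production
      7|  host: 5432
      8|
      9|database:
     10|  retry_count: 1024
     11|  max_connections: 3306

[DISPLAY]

  ┃   0 ┃                  ┃           ┃         
  ┃0  [.┃              ┏━━━━━━━━━━━━━━━━━━━━━━━┓ 
  ┃     ┃              ┃ TabContainer          ┃ 
  ┃1    ┃              ┠───────────────────────┨ 
  ┃     ┃              ┃[main.py]│ summary.txt ┃ 
  ┃2   ·┃              ┃───────────────────────┃ 
  ┃    │┃              ┃from typing import Any ┃ 
  ┃3   ·┃              ┃from pathlib import Pat┃ 
  ┃     ┃              ┃from collections import┃ 
  ┃4    ┃              ┃                       ┃ 
  ┃     ┃              ┃result = items.parse() ┃ 
  ┃5    ┃              ┃# Initialize configurat┃ 
  ┃     ┃              ┃def handle_state(items)┃ 
  ┃6    ┗━━━━━━━━━━━━━━┃    result = 27        ┃ 
  ┃                │   ┃    for item in data:  ┃ 
  ┃7           C   ·   ┃                       ┃ 
  ┗━━━━━━━━━━━━━━━━━━━━┃                       ┃ 
                       ┗━━━━━━━━━━━━━━━━━━━━━━━┛ 
                                                 
                                                 
                                                 


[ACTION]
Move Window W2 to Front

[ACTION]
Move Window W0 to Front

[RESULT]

  ┃   0 1 2 3 4 5                      ┃         
  ┃0  [.]  ·       · ─ ·               ┃━━━━━━━┓ 
  ┃        │                           ┃       ┃ 
  ┃1       ·       · ─ ·               ┃───────┨ 
  ┃                                    ┃ry.txt ┃ 
  ┃2   ·           · ─ ·               ┃───────┃ 
  ┃    │               │               ┃rt Any ┃ 
  ┃3   · ─ · ─ ·   S   ·               ┃ort Pat┃ 
  ┃                                    ┃ import┃ 
  ┃4           S           ·           ┃       ┃ 
  ┃                        │           ┃arse() ┃ 
  ┃5                       ·           ┃figurat┃ 
  ┃                                    ┃(items)┃ 
  ┃6               ·                   ┃       ┃ 
  ┃                │                   ┃data:  ┃ 
  ┃7           C   ·                   ┃       ┃ 
  ┗━━━━━━━━━━━━━━━━━━━━━━━━━━━━━━━━━━━━┛       ┃ 
                       ┗━━━━━━━━━━━━━━━━━━━━━━━┛ 
                                                 
                                                 
                                                 


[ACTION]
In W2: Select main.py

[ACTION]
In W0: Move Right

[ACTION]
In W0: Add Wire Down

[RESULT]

  ┃   0 1 2 3 4 5                      ┃         
  ┃0      [.]      · ─ ·               ┃━━━━━━━┓ 
  ┃        │                           ┃       ┃ 
  ┃1       ·       · ─ ·               ┃───────┨ 
  ┃                                    ┃ry.txt ┃ 
  ┃2   ·           · ─ ·               ┃───────┃ 
  ┃    │               │               ┃rt Any ┃ 
  ┃3   · ─ · ─ ·   S   ·               ┃ort Pat┃ 
  ┃                                    ┃ import┃ 
  ┃4           S           ·           ┃       ┃ 
  ┃                        │           ┃arse() ┃ 
  ┃5                       ·           ┃figurat┃ 
  ┃                                    ┃(items)┃ 
  ┃6               ·                   ┃       ┃ 
  ┃                │                   ┃data:  ┃ 
  ┃7           C   ·                   ┃       ┃ 
  ┗━━━━━━━━━━━━━━━━━━━━━━━━━━━━━━━━━━━━┛       ┃ 
                       ┗━━━━━━━━━━━━━━━━━━━━━━━┛ 
                                                 
                                                 
                                                 
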